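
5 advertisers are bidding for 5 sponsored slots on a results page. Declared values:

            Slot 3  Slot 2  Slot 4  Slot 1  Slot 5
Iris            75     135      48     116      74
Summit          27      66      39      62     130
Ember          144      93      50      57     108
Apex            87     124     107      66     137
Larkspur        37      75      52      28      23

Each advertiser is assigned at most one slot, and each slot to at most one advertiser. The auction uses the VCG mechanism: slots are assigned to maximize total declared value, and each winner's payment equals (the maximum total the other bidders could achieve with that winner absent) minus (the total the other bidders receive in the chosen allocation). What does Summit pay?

Summit pays $30.

Efficient allocation: Iris→Slot 1 ($116), Summit→Slot 5 ($130), Ember→Slot 3 ($144), Apex→Slot 4 ($107), Larkspur→Slot 2 ($75); total welfare W = $572.
Summit receives Slot 5 at value $130, so the others get W − 130 = $442.
Without Summit: best allocation of the remaining 4 bidders over all 5 slots is Iris→Slot 1 ($116), Ember→Slot 3 ($144), Apex→Slot 5 ($137), Larkspur→Slot 2 ($75), total $472.
VCG payment = (others' best without Summit) − (others' welfare with Summit) = 472 − 442 = $30.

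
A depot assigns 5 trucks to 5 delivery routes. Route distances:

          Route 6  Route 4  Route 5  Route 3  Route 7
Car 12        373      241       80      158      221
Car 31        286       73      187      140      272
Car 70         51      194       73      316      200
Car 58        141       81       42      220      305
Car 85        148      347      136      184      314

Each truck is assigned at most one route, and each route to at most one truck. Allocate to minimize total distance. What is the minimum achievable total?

Min total: 571 km

Optimal: Car 12→Route 7 (221 km), Car 31→Route 4 (73 km), Car 70→Route 6 (51 km), Car 58→Route 5 (42 km), Car 85→Route 3 (184 km) — total 221+73+51+42+184 = 571 km.
Every other assignment is strictly worse.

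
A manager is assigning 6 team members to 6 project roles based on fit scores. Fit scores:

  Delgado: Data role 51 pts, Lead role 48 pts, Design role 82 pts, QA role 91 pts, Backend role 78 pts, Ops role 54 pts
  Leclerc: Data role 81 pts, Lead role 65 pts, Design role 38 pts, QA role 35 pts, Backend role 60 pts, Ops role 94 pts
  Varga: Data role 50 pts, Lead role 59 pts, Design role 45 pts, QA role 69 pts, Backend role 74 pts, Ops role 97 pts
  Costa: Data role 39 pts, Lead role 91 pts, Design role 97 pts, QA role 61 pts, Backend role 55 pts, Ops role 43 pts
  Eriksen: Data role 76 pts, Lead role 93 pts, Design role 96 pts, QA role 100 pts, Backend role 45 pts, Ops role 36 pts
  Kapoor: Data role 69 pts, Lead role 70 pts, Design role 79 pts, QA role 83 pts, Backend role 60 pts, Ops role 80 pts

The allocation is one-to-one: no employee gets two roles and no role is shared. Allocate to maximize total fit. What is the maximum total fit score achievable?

Optimal: Delgado→Backend role (78 pts), Leclerc→Data role (81 pts), Varga→Ops role (97 pts), Costa→Design role (97 pts), Eriksen→Lead role (93 pts), Kapoor→QA role (83 pts) — total 78+81+97+97+93+83 = 529 pts.
Column-greedy (each role in turn goes to its best remaining employee) gives 516 pts, worse by 13.
Swapping Costa↔Varga (Costa→Ops role 43 pts, Varga→Design role 45 pts) loses 106.
Checked against all permutations: 529 pts is optimal.

Max total: 529 pts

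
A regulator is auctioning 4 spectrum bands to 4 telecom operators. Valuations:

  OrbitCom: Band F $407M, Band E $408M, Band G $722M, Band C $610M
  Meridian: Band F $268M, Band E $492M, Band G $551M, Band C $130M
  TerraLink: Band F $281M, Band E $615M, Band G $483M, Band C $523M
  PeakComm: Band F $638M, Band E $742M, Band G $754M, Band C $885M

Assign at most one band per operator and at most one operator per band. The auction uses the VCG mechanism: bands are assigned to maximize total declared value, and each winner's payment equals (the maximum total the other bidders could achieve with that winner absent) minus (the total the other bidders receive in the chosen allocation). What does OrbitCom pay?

OrbitCom pays $283M.

Efficient allocation: OrbitCom→Band G ($722M), Meridian→Band F ($268M), TerraLink→Band E ($615M), PeakComm→Band C ($885M); total welfare W = $2490M.
OrbitCom receives Band G at value $722M, so the others get W − 722 = $1768M.
Without OrbitCom: best allocation of the remaining 3 bidders over all 4 bands is Meridian→Band G ($551M), TerraLink→Band E ($615M), PeakComm→Band C ($885M), total $2051M.
VCG payment = (others' best without OrbitCom) − (others' welfare with OrbitCom) = 2051 − 1768 = $283M.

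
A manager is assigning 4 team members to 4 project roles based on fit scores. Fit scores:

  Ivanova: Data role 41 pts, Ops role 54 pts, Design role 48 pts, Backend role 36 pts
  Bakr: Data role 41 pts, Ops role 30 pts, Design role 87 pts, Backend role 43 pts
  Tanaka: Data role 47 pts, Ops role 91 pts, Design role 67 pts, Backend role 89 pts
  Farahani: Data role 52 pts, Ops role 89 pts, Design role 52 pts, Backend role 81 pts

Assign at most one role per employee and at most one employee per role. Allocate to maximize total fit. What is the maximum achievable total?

Optimal: Ivanova→Data role (41 pts), Bakr→Design role (87 pts), Tanaka→Backend role (89 pts), Farahani→Ops role (89 pts) — total 41+87+89+89 = 306 pts.
Column-greedy (each role in turn goes to its best remaining employee) gives 266 pts, worse by 40.
Next-best assignment: Ivanova→Data role, Bakr→Design role, Tanaka→Ops role, Farahani→Backend role = 300 pts.
Swapping Tanaka↔Farahani (Tanaka→Ops role 91 pts, Farahani→Backend role 81 pts) loses 6.

Max total: 306 pts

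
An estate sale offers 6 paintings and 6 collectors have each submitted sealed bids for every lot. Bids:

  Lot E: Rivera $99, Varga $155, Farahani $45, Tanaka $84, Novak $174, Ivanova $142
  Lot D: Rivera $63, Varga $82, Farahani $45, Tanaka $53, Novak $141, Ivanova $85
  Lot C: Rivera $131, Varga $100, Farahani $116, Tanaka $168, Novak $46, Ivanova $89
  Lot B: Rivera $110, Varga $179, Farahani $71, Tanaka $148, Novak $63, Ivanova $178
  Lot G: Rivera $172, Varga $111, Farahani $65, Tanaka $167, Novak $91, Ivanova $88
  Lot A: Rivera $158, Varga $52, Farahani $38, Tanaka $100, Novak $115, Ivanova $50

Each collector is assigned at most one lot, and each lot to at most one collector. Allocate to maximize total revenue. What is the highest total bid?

This is the linear assignment problem.
Optimal: Rivera→Lot A ($158), Varga→Lot E ($155), Farahani→Lot C ($116), Tanaka→Lot G ($167), Novak→Lot D ($141), Ivanova→Lot B ($178) — total 158+155+116+167+141+178 = $915.
Column-greedy (each lot in turn goes to its best remaining collector) gives $816, worse by 99.
Next-best assignment: Rivera→Lot A, Varga→Lot B, Farahani→Lot C, Tanaka→Lot G, Novak→Lot D, Ivanova→Lot E = $903.

Maximum total: $915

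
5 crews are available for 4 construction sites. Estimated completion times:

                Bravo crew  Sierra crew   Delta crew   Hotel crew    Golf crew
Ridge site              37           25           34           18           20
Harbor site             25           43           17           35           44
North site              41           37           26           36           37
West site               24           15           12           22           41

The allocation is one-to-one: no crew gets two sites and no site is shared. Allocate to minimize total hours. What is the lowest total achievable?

Optimal: Hotel crew→Ridge site (18 hours), Bravo crew→Harbor site (25 hours), Delta crew→North site (26 hours), Sierra crew→West site (15 hours) — total 18+25+26+15 = 84 hours.
Min-entry greedy (repeatedly take the single cheapest remaining cell) gives 92 hours, worse by 8.

Min total: 84 hours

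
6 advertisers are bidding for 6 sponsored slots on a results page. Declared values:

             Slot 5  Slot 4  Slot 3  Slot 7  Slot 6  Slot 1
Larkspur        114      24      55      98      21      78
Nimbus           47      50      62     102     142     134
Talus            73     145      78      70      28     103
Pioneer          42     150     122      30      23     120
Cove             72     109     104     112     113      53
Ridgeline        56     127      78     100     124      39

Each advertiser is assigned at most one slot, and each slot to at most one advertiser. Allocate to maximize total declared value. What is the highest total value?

Max total: $751

Optimal: Larkspur→Slot 5 ($114), Nimbus→Slot 1 ($134), Talus→Slot 4 ($145), Pioneer→Slot 3 ($122), Cove→Slot 7 ($112), Ridgeline→Slot 6 ($124) — total 114+134+145+122+112+124 = $751.
Column-greedy (each slot in turn goes to its best remaining advertiser) gives $697, worse by 54.
Next-best assignment: Larkspur→Slot 5, Nimbus→Slot 1, Talus→Slot 4, Pioneer→Slot 3, Cove→Slot 6, Ridgeline→Slot 7 = $728.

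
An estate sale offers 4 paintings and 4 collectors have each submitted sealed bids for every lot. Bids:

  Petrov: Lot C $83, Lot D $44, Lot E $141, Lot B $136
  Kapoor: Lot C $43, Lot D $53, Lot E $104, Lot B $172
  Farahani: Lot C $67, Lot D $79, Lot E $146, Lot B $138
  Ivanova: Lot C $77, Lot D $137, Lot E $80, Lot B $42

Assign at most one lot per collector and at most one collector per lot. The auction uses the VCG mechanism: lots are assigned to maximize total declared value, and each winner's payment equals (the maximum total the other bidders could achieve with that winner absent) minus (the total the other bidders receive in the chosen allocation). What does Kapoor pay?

Kapoor pays $53.

Efficient allocation: Petrov→Lot C ($83), Kapoor→Lot B ($172), Farahani→Lot E ($146), Ivanova→Lot D ($137); total welfare W = $538.
Kapoor receives Lot B at value $172, so the others get W − 172 = $366.
Without Kapoor: best allocation of the remaining 3 bidders over all 4 lots is Petrov→Lot B ($136), Farahani→Lot E ($146), Ivanova→Lot D ($137), total $419.
VCG payment = (others' best without Kapoor) − (others' welfare with Kapoor) = 419 − 366 = $53.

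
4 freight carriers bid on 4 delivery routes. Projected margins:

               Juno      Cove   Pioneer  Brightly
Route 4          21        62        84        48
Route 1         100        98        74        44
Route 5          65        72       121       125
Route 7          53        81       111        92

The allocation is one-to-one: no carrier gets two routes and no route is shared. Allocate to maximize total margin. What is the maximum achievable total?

Maximum total: $398k

Optimal: Juno→Route 1 ($100k), Cove→Route 4 ($62k), Pioneer→Route 7 ($111k), Brightly→Route 5 ($125k) — total 100+62+111+125 = $398k.
Column-greedy (each route in turn goes to its best remaining carrier) gives $390k, worse by 8.
Next-best assignment: Juno→Route 1, Cove→Route 7, Pioneer→Route 4, Brightly→Route 5 = $390k.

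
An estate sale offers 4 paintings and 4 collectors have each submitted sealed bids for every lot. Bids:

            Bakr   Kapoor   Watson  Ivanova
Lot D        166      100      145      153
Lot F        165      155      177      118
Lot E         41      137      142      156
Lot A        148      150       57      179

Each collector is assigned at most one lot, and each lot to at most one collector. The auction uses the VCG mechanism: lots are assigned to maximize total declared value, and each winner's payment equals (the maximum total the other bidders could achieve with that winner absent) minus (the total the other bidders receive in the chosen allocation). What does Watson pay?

Watson pays $18.

Efficient allocation: Bakr→Lot D ($166), Kapoor→Lot E ($137), Watson→Lot F ($177), Ivanova→Lot A ($179); total welfare W = $659.
Watson receives Lot F at value $177, so the others get W − 177 = $482.
Without Watson: best allocation of the remaining 3 bidders over all 4 lots is Bakr→Lot D ($166), Kapoor→Lot F ($155), Ivanova→Lot A ($179), total $500.
VCG payment = (others' best without Watson) − (others' welfare with Watson) = 500 − 482 = $18.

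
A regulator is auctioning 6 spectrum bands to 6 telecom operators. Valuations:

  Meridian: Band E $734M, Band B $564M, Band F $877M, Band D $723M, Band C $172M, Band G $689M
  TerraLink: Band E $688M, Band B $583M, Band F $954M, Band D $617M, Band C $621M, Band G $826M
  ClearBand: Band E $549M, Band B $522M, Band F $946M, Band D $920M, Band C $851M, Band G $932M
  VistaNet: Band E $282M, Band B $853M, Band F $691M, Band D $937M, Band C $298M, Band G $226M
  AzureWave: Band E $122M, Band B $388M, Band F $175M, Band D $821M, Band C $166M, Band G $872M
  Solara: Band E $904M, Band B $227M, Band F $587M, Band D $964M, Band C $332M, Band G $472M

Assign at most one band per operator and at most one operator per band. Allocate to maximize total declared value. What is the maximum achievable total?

Maximum total: $5228M

This is a one-to-one assignment (maximum-weight bipartite matching).
Optimal: Meridian→Band E ($734M), TerraLink→Band F ($954M), ClearBand→Band C ($851M), VistaNet→Band B ($853M), AzureWave→Band G ($872M), Solara→Band D ($964M) — total 734+954+851+853+872+964 = $5228M.
Row-greedy (each operator in turn takes its best remaining band) gives $4546M, worse by 682.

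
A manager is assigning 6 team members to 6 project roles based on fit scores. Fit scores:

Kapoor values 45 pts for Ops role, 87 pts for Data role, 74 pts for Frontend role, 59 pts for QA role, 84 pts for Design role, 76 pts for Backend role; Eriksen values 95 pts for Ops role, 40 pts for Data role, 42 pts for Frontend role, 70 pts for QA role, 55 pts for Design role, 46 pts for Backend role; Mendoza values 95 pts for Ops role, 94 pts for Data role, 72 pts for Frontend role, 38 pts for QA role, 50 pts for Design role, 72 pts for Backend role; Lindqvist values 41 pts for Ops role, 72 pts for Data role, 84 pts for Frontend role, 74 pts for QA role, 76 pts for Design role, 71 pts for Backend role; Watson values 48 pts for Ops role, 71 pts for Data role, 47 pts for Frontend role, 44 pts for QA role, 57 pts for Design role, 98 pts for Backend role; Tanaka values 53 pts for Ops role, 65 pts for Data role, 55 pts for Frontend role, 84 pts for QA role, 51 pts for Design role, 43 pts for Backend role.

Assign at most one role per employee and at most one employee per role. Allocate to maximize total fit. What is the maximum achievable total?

Maximum total: 539 pts

Treat this as an assignment problem: match each employee to one role.
Optimal: Kapoor→Design role (84 pts), Eriksen→Ops role (95 pts), Mendoza→Data role (94 pts), Lindqvist→Frontend role (84 pts), Watson→Backend role (98 pts), Tanaka→QA role (84 pts) — total 84+95+94+84+98+84 = 539 pts.
Row-greedy (each employee in turn takes its best remaining role) gives 512 pts, worse by 27.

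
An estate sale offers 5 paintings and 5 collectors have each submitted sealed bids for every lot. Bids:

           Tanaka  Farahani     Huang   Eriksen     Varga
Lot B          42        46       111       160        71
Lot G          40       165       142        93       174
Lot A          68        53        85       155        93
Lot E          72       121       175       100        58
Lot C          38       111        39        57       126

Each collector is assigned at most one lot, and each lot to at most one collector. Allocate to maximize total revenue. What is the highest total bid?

This is a one-to-one assignment (maximum-weight bipartite matching).
Optimal: Tanaka→Lot A ($68), Farahani→Lot G ($165), Huang→Lot E ($175), Eriksen→Lot B ($160), Varga→Lot C ($126) — total 68+165+175+160+126 = $694.
Row-greedy (each collector in turn takes its best remaining lot) gives $629, worse by 65.

Max total: $694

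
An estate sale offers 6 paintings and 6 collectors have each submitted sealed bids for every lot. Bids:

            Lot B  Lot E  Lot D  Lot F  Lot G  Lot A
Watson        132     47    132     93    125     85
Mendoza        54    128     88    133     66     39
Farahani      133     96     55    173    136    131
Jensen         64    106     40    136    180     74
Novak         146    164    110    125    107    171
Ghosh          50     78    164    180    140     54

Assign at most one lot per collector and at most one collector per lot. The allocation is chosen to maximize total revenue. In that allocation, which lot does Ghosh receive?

Ghosh receives Lot D.

Optimal: Watson→Lot B ($132), Mendoza→Lot E ($128), Farahani→Lot F ($173), Jensen→Lot G ($180), Novak→Lot A ($171), Ghosh→Lot D ($164) — total 132+128+173+180+171+164 = $948.
Column-greedy (each lot in turn goes to its best remaining collector) gives $876, worse by 72.
Ghosh's own top lot is Lot F ($180), but forcing Ghosh→Lot F and reassigning the rest optimally gives only $924 — worse by 24.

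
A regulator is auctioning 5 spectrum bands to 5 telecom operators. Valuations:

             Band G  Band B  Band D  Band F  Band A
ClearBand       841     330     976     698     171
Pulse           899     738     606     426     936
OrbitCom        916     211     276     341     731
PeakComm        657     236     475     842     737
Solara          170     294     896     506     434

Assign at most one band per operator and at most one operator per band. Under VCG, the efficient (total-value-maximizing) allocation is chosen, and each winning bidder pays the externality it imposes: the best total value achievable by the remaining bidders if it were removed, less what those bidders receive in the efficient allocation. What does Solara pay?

Efficient allocation: ClearBand→Band G ($841M), Pulse→Band B ($738M), OrbitCom→Band A ($731M), PeakComm→Band F ($842M), Solara→Band D ($896M); total welfare W = $4048M.
Solara receives Band D at value $896M, so the others get W − 896 = $3152M.
Without Solara: best allocation of the remaining 4 bidders over all 5 bands is ClearBand→Band D ($976M), Pulse→Band A ($936M), OrbitCom→Band G ($916M), PeakComm→Band F ($842M), total $3670M.
VCG payment = (others' best without Solara) − (others' welfare with Solara) = 3670 − 3152 = $518M.

Solara pays $518M.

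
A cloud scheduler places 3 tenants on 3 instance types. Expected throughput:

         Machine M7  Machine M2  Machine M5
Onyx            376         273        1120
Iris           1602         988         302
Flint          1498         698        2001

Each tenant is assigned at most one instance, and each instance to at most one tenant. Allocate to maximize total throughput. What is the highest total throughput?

This is the linear assignment problem.
Optimal: Onyx→Machine M2 (273 ops/s), Iris→Machine M7 (1602 ops/s), Flint→Machine M5 (2001 ops/s) — total 273+1602+2001 = 3876 ops/s.
Row-greedy (each tenant in turn takes its best remaining instance) gives 3420 ops/s, worse by 456.

Max total: 3876 ops/s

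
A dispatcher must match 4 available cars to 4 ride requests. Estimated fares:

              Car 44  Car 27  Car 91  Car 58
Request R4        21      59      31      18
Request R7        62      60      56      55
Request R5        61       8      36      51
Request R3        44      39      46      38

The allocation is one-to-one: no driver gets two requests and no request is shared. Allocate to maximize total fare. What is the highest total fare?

Max total: $221

This is the linear assignment problem.
Optimal: Car 44→Request R5 ($61), Car 27→Request R4 ($59), Car 91→Request R3 ($46), Car 58→Request R7 ($55) — total 61+59+46+55 = $221.
Column-greedy (each request in turn goes to its best remaining driver) gives $218, worse by 3.
Next-best assignment: Car 44→Request R7, Car 27→Request R4, Car 91→Request R3, Car 58→Request R5 = $218.
Checked against all permutations: $221 is optimal.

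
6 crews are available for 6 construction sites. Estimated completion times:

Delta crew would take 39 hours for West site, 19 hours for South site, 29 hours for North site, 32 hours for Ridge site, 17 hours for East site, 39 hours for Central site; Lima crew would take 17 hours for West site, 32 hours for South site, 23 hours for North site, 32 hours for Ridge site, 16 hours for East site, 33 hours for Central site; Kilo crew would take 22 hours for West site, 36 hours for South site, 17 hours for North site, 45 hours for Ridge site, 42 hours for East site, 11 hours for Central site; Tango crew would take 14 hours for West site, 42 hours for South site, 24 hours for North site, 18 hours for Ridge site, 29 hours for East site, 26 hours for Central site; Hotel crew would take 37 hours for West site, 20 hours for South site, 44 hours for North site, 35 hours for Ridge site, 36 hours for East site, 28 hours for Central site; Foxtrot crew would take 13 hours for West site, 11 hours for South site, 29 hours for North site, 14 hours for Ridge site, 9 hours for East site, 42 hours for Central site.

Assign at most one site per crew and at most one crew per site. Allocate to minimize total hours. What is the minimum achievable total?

This is the linear assignment problem.
Optimal: Delta crew→East site (17 hours), Lima crew→North site (23 hours), Kilo crew→Central site (11 hours), Tango crew→West site (14 hours), Hotel crew→South site (20 hours), Foxtrot crew→Ridge site (14 hours) — total 17+23+11+14+20+14 = 99 hours.
Column-greedy (each site in turn goes to its cheapest remaining crew) gives 111 hours, worse by 12.
Next-best assignment: Delta crew→East site, Lima crew→North site, Kilo crew→Central site, Tango crew→Ridge site, Hotel crew→South site, Foxtrot crew→West site = 102 hours.
Checked against all permutations: 99 hours is optimal.

Minimum total: 99 hours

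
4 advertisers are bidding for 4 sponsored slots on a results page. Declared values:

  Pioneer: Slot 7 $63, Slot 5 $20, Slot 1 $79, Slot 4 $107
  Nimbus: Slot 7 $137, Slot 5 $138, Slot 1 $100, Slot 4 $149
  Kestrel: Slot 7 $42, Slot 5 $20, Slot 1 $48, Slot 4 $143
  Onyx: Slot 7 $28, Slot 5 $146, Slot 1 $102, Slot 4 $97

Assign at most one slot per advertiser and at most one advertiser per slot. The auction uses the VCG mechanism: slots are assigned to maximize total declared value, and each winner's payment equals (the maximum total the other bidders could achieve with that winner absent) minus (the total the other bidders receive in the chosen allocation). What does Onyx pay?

Efficient allocation: Pioneer→Slot 1 ($79), Nimbus→Slot 7 ($137), Kestrel→Slot 4 ($143), Onyx→Slot 5 ($146); total welfare W = $505.
Onyx receives Slot 5 at value $146, so the others get W − 146 = $359.
Without Onyx: best allocation of the remaining 3 bidders over all 4 slots is Pioneer→Slot 1 ($79), Nimbus→Slot 5 ($138), Kestrel→Slot 4 ($143), total $360.
VCG payment = (others' best without Onyx) − (others' welfare with Onyx) = 360 − 359 = $1.

Onyx pays $1.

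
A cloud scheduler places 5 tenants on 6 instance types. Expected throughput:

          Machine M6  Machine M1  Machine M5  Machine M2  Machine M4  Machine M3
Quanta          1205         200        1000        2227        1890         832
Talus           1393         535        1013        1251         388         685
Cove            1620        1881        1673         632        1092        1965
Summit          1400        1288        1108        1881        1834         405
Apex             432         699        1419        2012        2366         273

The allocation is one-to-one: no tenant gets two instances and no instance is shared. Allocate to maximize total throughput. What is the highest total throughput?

Optimal: Quanta→Machine M2 (2227 ops/s), Talus→Machine M6 (1393 ops/s), Cove→Machine M3 (1965 ops/s), Summit→Machine M1 (1288 ops/s), Apex→Machine M4 (2366 ops/s) — total 2227+1393+1965+1288+2366 = 9239 ops/s.
Max-entry greedy (repeatedly take the single best remaining cell) gives 8971 ops/s, worse by 268.
Next-best assignment: Quanta→Machine M2, Talus→Machine M6, Cove→Machine M3, Summit→Machine M5, Apex→Machine M4 = 9059 ops/s.
Swapping Cove↔Apex (Cove→Machine M4 1092 ops/s, Apex→Machine M3 273 ops/s) loses 2966.
Every other assignment is strictly worse.

Maximum total: 9239 ops/s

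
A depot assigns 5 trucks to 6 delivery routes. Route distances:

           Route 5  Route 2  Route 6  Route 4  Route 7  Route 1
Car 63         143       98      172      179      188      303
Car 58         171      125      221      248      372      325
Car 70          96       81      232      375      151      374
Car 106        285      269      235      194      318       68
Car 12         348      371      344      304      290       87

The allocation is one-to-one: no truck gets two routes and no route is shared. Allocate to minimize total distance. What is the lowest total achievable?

Min total: 674 km

This is a one-to-one assignment (minimum-cost bipartite matching).
Optimal: Car 63→Route 6 (172 km), Car 58→Route 2 (125 km), Car 70→Route 5 (96 km), Car 106→Route 4 (194 km), Car 12→Route 1 (87 km) — total 172+125+96+194+87 = 674 km.
Row-greedy (each truck in turn takes its cheapest remaining route) gives 792 km, worse by 118.
Checked against all permutations: 674 km is optimal.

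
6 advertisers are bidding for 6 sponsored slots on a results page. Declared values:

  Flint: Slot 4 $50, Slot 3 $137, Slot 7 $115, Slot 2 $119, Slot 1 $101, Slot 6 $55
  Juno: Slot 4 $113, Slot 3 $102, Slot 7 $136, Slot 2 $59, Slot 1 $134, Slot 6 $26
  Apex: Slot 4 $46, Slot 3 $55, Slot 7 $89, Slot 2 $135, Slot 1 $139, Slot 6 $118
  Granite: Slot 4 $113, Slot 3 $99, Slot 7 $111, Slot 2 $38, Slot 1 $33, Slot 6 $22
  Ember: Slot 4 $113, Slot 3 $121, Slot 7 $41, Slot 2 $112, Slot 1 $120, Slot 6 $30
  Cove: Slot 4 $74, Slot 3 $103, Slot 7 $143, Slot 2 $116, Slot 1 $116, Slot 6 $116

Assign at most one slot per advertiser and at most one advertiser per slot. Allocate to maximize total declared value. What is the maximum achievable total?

Maximum total: $757

Optimal: Flint→Slot 3 ($137), Juno→Slot 7 ($136), Apex→Slot 2 ($135), Granite→Slot 4 ($113), Ember→Slot 1 ($120), Cove→Slot 6 ($116) — total 137+136+135+113+120+116 = $757.
Max-entry greedy (repeatedly take the single best remaining cell) gives $666, worse by 91.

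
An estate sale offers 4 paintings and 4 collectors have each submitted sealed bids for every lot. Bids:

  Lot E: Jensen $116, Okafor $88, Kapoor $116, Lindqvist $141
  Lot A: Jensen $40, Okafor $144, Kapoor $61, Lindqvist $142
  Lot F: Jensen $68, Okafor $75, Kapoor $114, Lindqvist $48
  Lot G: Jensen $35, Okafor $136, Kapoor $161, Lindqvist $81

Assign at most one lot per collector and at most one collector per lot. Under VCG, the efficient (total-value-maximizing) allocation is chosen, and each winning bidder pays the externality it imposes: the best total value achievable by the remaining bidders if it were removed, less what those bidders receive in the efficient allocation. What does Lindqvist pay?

Efficient allocation: Jensen→Lot F ($68), Okafor→Lot A ($144), Kapoor→Lot G ($161), Lindqvist→Lot E ($141); total welfare W = $514.
Lindqvist receives Lot E at value $141, so the others get W − 141 = $373.
Without Lindqvist: best allocation of the remaining 3 bidders over all 4 lots is Jensen→Lot E ($116), Okafor→Lot A ($144), Kapoor→Lot G ($161), total $421.
VCG payment = (others' best without Lindqvist) − (others' welfare with Lindqvist) = 421 − 373 = $48.

Lindqvist pays $48.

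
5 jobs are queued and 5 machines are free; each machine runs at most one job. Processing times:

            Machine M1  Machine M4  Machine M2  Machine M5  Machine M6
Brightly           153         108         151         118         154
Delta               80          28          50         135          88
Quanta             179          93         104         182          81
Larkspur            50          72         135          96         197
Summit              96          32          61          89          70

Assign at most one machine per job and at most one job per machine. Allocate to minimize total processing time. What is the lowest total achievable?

Minimum total: 331 min

Optimal: Brightly→Machine M5 (118 min), Delta→Machine M2 (50 min), Quanta→Machine M6 (81 min), Larkspur→Machine M1 (50 min), Summit→Machine M4 (32 min) — total 118+50+81+50+32 = 331 min.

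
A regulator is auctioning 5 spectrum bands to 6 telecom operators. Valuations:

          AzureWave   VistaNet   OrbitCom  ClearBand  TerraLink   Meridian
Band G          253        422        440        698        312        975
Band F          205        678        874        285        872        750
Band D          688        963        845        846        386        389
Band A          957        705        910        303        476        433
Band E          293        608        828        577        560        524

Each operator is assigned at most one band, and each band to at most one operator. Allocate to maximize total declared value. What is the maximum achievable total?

Optimal: Meridian→Band G ($975M), TerraLink→Band F ($872M), VistaNet→Band D ($963M), AzureWave→Band A ($957M), OrbitCom→Band E ($828M) — total 975+872+963+957+828 = $4595M.
Column-greedy (each band in turn goes to its best remaining operator) gives $4346M, worse by 249.
Next-best assignment: Meridian→Band G, TerraLink→Band F, ClearBand→Band D, AzureWave→Band A, OrbitCom→Band E = $4478M.
Swapping VistaNet↔Meridian (VistaNet→Band G $422M, Meridian→Band D $389M) loses 1127.
No other one-to-one assignment exceeds $4595M.

Max total: $4595M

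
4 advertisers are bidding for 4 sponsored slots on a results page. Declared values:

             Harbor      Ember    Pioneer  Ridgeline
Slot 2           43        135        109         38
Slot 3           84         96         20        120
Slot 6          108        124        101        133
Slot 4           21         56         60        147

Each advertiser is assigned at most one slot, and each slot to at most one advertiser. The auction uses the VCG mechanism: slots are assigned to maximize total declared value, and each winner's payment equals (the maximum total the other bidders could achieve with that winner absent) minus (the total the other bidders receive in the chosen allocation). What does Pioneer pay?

Efficient allocation: Harbor→Slot 3 ($84), Ember→Slot 2 ($135), Pioneer→Slot 6 ($101), Ridgeline→Slot 4 ($147); total welfare W = $467.
Pioneer receives Slot 6 at value $101, so the others get W − 101 = $366.
Without Pioneer: best allocation of the remaining 3 bidders over all 4 slots is Harbor→Slot 6 ($108), Ember→Slot 2 ($135), Ridgeline→Slot 4 ($147), total $390.
VCG payment = (others' best without Pioneer) − (others' welfare with Pioneer) = 390 − 366 = $24.

Pioneer pays $24.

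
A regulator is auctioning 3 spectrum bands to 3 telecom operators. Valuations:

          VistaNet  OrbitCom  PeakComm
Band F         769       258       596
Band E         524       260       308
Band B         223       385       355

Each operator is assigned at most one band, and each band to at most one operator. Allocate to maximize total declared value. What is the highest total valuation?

Maximum total: $1505M

This is a one-to-one assignment (maximum-weight bipartite matching).
Optimal: VistaNet→Band E ($524M), OrbitCom→Band B ($385M), PeakComm→Band F ($596M) — total 524+385+596 = $1505M.
Row-greedy (each operator in turn takes its best remaining band) gives $1462M, worse by 43.
Checked against all permutations: $1505M is optimal.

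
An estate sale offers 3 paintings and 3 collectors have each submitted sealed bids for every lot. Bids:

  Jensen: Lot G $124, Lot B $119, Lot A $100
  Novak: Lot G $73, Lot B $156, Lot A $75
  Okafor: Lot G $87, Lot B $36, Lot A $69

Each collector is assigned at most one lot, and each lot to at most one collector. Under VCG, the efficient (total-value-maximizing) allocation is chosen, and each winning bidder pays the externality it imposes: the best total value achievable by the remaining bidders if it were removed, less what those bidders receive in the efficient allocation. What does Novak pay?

Novak pays $13.

Efficient allocation: Jensen→Lot G ($124), Novak→Lot B ($156), Okafor→Lot A ($69); total welfare W = $349.
Novak receives Lot B at value $156, so the others get W − 156 = $193.
Without Novak: best allocation of the remaining 2 bidders over all 3 lots is Jensen→Lot B ($119), Okafor→Lot G ($87), total $206.
VCG payment = (others' best without Novak) − (others' welfare with Novak) = 206 − 193 = $13.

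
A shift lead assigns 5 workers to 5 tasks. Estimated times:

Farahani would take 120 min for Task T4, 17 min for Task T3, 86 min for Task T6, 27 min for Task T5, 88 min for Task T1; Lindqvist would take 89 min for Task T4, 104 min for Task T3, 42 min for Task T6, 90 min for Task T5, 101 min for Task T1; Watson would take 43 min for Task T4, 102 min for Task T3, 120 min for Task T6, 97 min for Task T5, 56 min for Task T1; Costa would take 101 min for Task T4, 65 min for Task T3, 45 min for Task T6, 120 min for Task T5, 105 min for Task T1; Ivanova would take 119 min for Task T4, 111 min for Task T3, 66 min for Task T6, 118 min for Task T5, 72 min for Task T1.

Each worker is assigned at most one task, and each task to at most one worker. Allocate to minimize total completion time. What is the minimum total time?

Minimum total: 249 min

Optimal: Farahani→Task T5 (27 min), Lindqvist→Task T6 (42 min), Watson→Task T4 (43 min), Costa→Task T3 (65 min), Ivanova→Task T1 (72 min) — total 27+42+43+65+72 = 249 min.
Column-greedy (each task in turn goes to its cheapest remaining worker) gives 325 min, worse by 76.
Next-best assignment: Farahani→Task T3, Lindqvist→Task T5, Watson→Task T4, Costa→Task T6, Ivanova→Task T1 = 267 min.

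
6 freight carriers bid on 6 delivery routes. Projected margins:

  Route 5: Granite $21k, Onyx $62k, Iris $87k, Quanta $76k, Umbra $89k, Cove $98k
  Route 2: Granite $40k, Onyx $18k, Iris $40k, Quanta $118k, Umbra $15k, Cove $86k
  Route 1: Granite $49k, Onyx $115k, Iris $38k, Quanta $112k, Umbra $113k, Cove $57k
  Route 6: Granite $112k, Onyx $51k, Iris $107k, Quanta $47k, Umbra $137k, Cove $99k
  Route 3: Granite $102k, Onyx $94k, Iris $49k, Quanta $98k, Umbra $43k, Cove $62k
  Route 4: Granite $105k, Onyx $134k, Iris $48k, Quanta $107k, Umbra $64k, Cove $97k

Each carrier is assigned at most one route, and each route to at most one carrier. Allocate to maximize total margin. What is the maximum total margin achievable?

Optimal: Granite→Route 3 ($102k), Onyx→Route 4 ($134k), Iris→Route 6 ($107k), Quanta→Route 2 ($118k), Umbra→Route 1 ($113k), Cove→Route 5 ($98k) — total 102+134+107+118+113+98 = $672k.
Next-best assignment: Granite→Route 3, Onyx→Route 4, Iris→Route 5, Quanta→Route 1, Umbra→Route 6, Cove→Route 2 = $658k.
No other one-to-one assignment exceeds $672k.

Max total: $672k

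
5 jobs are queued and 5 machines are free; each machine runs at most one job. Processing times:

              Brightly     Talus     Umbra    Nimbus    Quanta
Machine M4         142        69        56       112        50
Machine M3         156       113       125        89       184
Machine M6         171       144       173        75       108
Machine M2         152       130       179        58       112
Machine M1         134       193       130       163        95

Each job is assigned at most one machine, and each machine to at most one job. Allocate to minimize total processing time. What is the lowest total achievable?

Minimum total: 469 min

Treat this as an assignment problem: match each job to one machine.
Optimal: Brightly→Machine M1 (134 min), Talus→Machine M3 (113 min), Umbra→Machine M4 (56 min), Nimbus→Machine M2 (58 min), Quanta→Machine M6 (108 min) — total 134+113+56+58+108 = 469 min.
Row-greedy (each job in turn takes its cheapest remaining machine) gives 494 min, worse by 25.
Swapping Talus↔Umbra (Talus→Machine M4 69 min, Umbra→Machine M3 125 min) adds 25.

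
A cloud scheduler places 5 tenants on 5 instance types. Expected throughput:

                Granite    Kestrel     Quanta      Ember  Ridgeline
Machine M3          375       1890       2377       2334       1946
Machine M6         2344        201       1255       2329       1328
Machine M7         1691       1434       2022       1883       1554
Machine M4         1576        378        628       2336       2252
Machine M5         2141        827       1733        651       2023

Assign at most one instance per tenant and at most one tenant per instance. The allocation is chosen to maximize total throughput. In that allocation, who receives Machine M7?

Quanta receives Machine M7.

This is the linear assignment problem.
Optimal: Granite→Machine M5 (2141 ops/s), Kestrel→Machine M3 (1890 ops/s), Quanta→Machine M7 (2022 ops/s), Ember→Machine M6 (2329 ops/s), Ridgeline→Machine M4 (2252 ops/s) — total 2141+1890+2022+2329+2252 = 10634 ops/s.
Row-greedy (each tenant in turn takes its best remaining instance) gives 10615 ops/s, worse by 19.
Swapping Kestrel↔Quanta (Kestrel→Machine M7 1434 ops/s, Quanta→Machine M3 2377 ops/s) loses 101.
Quanta's own top instance is Machine M3 (2377 ops/s), but forcing Quanta→Machine M3 and reassigning the rest optimally gives only 10533 ops/s — worse by 101.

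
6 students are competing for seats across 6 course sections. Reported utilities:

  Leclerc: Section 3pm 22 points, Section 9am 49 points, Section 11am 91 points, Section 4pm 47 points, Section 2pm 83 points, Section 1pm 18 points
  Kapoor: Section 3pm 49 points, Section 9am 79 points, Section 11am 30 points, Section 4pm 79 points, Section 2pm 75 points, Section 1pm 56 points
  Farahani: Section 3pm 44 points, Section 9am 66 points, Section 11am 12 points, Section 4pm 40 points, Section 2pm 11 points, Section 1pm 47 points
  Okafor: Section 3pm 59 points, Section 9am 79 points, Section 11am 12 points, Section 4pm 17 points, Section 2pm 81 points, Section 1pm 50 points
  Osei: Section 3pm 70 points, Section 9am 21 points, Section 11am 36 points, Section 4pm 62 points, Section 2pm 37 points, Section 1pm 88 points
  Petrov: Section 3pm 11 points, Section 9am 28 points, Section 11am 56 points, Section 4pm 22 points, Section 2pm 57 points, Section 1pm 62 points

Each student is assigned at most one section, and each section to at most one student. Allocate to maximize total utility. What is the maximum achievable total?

Max total: 449 points

Optimal: Leclerc→Section 11am (91 points), Kapoor→Section 4pm (79 points), Farahani→Section 9am (66 points), Okafor→Section 2pm (81 points), Osei→Section 3pm (70 points), Petrov→Section 1pm (62 points) — total 91+79+66+81+70+62 = 449 points.
Next-best assignment: Leclerc→Section 11am, Kapoor→Section 4pm, Farahani→Section 9am, Okafor→Section 3pm, Osei→Section 1pm, Petrov→Section 2pm = 440 points.
Every other assignment is strictly worse.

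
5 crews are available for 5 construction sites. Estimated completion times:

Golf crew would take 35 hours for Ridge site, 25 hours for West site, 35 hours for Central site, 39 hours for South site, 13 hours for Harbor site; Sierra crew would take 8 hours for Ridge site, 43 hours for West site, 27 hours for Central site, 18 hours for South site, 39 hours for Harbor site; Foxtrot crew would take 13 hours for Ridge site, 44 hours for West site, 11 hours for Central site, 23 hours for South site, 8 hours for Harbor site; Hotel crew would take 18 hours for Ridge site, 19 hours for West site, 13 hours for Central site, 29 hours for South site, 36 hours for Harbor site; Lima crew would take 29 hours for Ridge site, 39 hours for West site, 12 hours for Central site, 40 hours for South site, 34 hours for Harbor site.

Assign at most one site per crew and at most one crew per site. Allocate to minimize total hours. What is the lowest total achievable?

Minimum total: 75 hours

Optimal: Golf crew→Harbor site (13 hours), Sierra crew→Ridge site (8 hours), Foxtrot crew→South site (23 hours), Hotel crew→West site (19 hours), Lima crew→Central site (12 hours) — total 13+8+23+19+12 = 75 hours.
Row-greedy (each crew in turn takes its cheapest remaining site) gives 91 hours, worse by 16.
Swapping Lima crew↔Foxtrot crew (Lima crew→South site 40 hours, Foxtrot crew→Central site 11 hours) adds 16.
No other one-to-one assignment undercuts 75 hours.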